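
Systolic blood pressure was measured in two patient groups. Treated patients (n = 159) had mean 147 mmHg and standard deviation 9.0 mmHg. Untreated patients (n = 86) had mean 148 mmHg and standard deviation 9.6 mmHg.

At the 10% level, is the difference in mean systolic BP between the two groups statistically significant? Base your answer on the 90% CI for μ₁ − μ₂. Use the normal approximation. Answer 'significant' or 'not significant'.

Per-group SEs: s₁/√n₁ = 9.0/√159 = 0.7137, s₂/√n₂ = 9.6/√86 = 1.0352.
Unpooled SE of the difference: √(0.50936769 + 1.07163904) = 1.2574.
Margin of error = z* · SE = 1.645 × 1.2574 = 2.0684.
x̄₁ − x̄₂ = 147 − 148 = -1.0000.
CI: -1.0000 ± 2.0684 = (-3.0684, 1.0684).
The interval (-3.0684, 1.0684) contains 0, so the difference is not significant.

not significant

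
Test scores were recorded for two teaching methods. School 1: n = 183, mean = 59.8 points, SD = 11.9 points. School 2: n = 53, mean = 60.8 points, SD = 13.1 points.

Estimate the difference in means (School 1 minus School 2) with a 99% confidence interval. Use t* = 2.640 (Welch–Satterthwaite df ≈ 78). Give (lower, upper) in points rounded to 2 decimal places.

SE₁ = s₁/√n₁ = 11.9/√183 = 0.8797; SE₂ = 13.1/√53 = 1.7994.
Independent samples, unequal variances: SE_diff = √(SE₁² + SE₂²) = √(0.77387209 + 3.23784036) = 2.0029.
t* = 2.640, so margin of error = 2.640 × 2.0029 = 5.2877.
Difference in means = 59.8 − 60.8 = -1.0000.
-1.0000 ± 5.2877 → (-6.29, 4.29).

(-6.29, 4.29)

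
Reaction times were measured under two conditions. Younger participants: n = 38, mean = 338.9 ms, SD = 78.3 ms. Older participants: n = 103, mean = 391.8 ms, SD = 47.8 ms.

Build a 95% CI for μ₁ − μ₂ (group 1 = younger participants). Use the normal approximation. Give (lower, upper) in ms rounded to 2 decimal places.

(-79.45, -26.35)

SE₁ = s₁/√n₁ = 78.3/√38 = 12.7019; SE₂ = 47.8/√103 = 4.7099.
Independent samples, unequal variances: SE_diff = √(SE₁² + SE₂²) = √(161.33826361 + 22.18315801) = 13.5470.
z* = 1.960, so margin of error = 1.960 × 13.5470 = 26.5521.
Difference in means = 338.9 − 391.8 = -52.9000.
-52.9000 ± 26.5521 → (-79.45, -26.35).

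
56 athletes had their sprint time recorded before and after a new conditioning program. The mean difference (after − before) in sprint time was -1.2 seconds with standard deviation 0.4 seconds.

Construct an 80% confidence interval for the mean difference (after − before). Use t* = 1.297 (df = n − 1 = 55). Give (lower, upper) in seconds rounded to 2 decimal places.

This is a matched-pairs design, so SE = s_d/√n = 0.4/√56 = 0.0535.
Margin = 1.297 × 0.0535 = 0.0694; the interval is -1.2 ± 0.0694 = (-1.27, -1.13).

(-1.27, -1.13)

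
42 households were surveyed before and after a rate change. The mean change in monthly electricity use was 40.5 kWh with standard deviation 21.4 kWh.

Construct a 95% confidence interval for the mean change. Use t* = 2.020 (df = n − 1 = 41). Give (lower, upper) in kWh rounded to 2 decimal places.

This is a matched-pairs design, so SE = s_d/√n = 21.4/√42 = 3.3021.
Margin = 2.020 × 3.3021 = 6.6702; the interval is 40.5 ± 6.6702 = (33.83, 47.17).

(33.83, 47.17)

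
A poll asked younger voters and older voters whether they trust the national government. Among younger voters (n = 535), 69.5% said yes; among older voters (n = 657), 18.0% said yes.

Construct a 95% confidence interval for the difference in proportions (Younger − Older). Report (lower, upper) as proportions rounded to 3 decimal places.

The two standard errors are √(0.6950×0.3050/535) = 0.01991 and √(0.1800×0.8200/657) = 0.01499.
Because the samples are independent, SE_diff = √(0.01991² + 0.01499²) = 0.02492.
Using z* = 1.960 for 95%, ME = 1.960 × 0.02492 = 0.04884.
p̂₁ − p̂₂ = 0.5150; interval 0.5150 ± 0.04884 gives (0.466, 0.564).

(0.466, 0.564)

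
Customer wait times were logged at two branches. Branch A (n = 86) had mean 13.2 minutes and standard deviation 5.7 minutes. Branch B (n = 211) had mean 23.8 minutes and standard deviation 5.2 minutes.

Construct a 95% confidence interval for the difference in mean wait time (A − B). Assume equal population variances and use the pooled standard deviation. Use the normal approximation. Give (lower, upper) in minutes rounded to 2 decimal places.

Pooled variance s_p² = [85·5.7² + 210·5.2²] / (86+211−2) = 28.6103, so s_p = 5.3489.
SE_diff = s_p·√(1/n₁ + 1/n₂) = 5.3489·√(1/86 + 1/211) = 0.6843.
z* = 1.960; margin = 1.960 × 0.6843 = 1.3412.
Difference = 13.2 − 23.8 = -10.6000.
-10.6000 ± 1.3412 → (-11.94, -9.26).

(-11.94, -9.26)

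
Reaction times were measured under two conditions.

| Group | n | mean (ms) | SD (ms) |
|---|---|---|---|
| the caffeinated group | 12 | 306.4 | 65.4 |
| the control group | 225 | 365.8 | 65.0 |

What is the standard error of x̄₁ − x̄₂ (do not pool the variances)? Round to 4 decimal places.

Per-group SEs: s₁/√n₁ = 65.4/√12 = 18.8794, s₂/√n₂ = 65.0/√225 = 4.3333.
Unpooled SE of the difference: √(356.43174436 + 18.77748889) = 19.3703.

19.3703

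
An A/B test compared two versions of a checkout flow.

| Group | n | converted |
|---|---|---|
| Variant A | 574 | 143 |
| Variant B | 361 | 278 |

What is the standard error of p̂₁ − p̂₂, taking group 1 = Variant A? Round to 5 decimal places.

p̂₁ = 143/574 = 0.2491 and p̂₂ = 278/361 = 0.7701.
SE₁ = √(p̂₁(1−p̂₁)/n₁) = √(0.2491·0.7509/574) = 0.01805; SE₂ = √(0.7701·0.2299/361) = 0.02215.
Independent samples: SE of the difference = √(SE₁² + SE₂²) = √(0.0003258025 + 0.0004906225) = 0.02857.

0.02857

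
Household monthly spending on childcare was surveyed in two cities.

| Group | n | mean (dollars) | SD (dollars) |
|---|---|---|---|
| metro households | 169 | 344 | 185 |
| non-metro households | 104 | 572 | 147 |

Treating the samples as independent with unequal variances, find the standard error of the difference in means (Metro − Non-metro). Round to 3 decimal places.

20.256

Per-group SEs: s₁/√n₁ = 185/√169 = 14.2308, s₂/√n₂ = 147/√104 = 14.4145.
Unpooled SE of the difference: √(202.51566864 + 207.77781025) = 20.2557.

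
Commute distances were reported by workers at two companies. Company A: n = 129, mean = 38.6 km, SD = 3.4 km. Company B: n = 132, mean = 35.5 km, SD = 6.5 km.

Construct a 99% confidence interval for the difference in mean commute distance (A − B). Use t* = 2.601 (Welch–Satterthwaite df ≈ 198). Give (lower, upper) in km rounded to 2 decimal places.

Per-group SEs: s₁/√n₁ = 3.4/√129 = 0.2994, s₂/√n₂ = 6.5/√132 = 0.5658.
Unpooled SE of the difference: √(0.08964036 + 0.32012964) = 0.6401.
Margin of error = t* · SE = 2.601 × 0.6401 = 1.6649.
x̄₁ − x̄₂ = 38.6 − 35.5 = 3.1000.
CI: 3.1000 ± 1.6649 = (1.44, 4.76).

(1.44, 4.76)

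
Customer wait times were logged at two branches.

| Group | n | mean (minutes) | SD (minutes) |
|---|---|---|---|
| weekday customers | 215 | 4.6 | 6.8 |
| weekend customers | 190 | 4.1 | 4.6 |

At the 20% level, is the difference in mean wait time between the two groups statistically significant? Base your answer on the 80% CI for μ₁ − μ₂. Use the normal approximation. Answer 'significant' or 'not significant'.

not significant

SE₁ = s₁/√n₁ = 6.8/√215 = 0.4638; SE₂ = 4.6/√190 = 0.3337.
Independent samples, unequal variances: SE_diff = √(SE₁² + SE₂²) = √(0.21511044 + 0.11135569) = 0.5714.
z* = 1.282, so margin of error = 1.282 × 0.5714 = 0.7325.
Difference in means = 4.6 − 4.1 = 0.5000.
0.5000 ± 0.7325 → (-0.2325, 1.2325).
The interval (-0.2325, 1.2325) contains 0, so the difference is not significant.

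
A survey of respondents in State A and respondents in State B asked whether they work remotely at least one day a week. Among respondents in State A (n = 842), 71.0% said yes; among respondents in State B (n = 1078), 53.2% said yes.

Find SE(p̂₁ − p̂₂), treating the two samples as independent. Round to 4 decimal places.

The two standard errors are √(0.7100×0.2900/842) = 0.01564 and √(0.5320×0.4680/1078) = 0.01520.
Because the samples are independent, SE_diff = √(0.01564² + 0.01520²) = 0.02181.

0.0218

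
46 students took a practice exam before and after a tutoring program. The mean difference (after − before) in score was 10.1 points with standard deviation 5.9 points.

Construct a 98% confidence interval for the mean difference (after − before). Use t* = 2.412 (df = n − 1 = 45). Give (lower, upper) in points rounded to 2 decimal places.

(8.00, 12.20)

Paired design: SE = s_d/√n = 5.9/√46 = 0.8699.
t* = 2.412; margin of error = 2.412 × 0.8699 = 2.0982.
10.1 ± 2.0982 → (8.00, 12.20).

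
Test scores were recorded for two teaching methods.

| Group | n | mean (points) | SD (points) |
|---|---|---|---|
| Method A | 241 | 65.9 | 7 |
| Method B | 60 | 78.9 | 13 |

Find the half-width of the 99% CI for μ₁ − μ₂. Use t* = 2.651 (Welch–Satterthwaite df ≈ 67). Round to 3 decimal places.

Standard errors of each mean: 7/√241 = 0.4509 and 13/√60 = 1.6783.
SE(x̄₁ − x̄₂) = √(0.4509² + 1.6783²) = 1.7378 for independent samples with unequal variances.
With t* = 2.651, the margin is 2.651 × 1.7378 = 4.6069.

4.607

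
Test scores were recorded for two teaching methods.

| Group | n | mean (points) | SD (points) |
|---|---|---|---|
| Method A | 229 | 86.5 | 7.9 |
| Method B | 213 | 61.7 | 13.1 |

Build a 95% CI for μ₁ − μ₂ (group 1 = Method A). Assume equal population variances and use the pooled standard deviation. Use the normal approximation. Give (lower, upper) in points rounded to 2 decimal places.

s_p = √[((n₁−1)s₁² + (n₂−1)s₂²)/(n₁+n₂−2)] = √[(228·7.9² + 212·13.1²)/440] = 10.7249.
SE = 10.7249·√(1/229 + 1/213) = 1.0209.
With z* = 1.960, margin = 1.960 × 1.0209 = 2.0010.
x̄₁ − x̄₂ = 86.5 − 61.7 = 24.8000; interval 24.8000 ± 2.0010 = (22.80, 26.80).

(22.80, 26.80)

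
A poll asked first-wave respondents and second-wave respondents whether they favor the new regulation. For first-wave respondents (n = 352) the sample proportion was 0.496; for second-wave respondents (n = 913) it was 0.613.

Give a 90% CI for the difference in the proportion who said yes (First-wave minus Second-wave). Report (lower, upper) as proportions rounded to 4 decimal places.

(-0.1682, -0.0658)

Each SE is √(p̂(1−p̂)/n): √(0.4960·0.5040/352) = 0.02665 and √(0.6130·0.3870/913) = 0.01612.
SE(p̂₁ − p̂₂) = √(SE₁² + SE₂²) = √(0.0007102225 + 0.0002598544) = 0.03115, since the two samples are independent.
At 90% confidence z* = 1.645; margin = 1.645 × 0.03115 = 0.05124.
The difference is 0.4960 − 0.6130 = -0.1170, so the interval is -0.1170 ± 0.05124 = (-0.1682, -0.0658).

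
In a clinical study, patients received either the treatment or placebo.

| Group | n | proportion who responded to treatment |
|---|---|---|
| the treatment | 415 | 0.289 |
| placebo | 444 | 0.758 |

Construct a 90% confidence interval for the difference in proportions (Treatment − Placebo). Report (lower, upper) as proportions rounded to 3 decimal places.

(-0.519, -0.419)

Each SE is √(p̂(1−p̂)/n): √(0.2890·0.7110/415) = 0.02225 and √(0.7580·0.2420/444) = 0.02033.
SE(p̂₁ − p̂₂) = √(SE₁² + SE₂²) = √(0.0004950625 + 0.0004133089) = 0.03014, since the two samples are independent.
At 90% confidence z* = 1.645; margin = 1.645 × 0.03014 = 0.04958.
The difference is 0.2890 − 0.7580 = -0.4690, so the interval is -0.4690 ± 0.04958 = (-0.519, -0.419).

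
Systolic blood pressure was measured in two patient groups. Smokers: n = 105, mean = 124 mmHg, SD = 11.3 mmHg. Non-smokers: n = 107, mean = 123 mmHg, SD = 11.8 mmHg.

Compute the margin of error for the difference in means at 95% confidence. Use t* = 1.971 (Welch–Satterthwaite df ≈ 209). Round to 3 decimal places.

Standard errors of each mean: 11.3/√105 = 1.1028 and 11.8/√107 = 1.1407.
SE(x̄₁ − x̄₂) = √(1.1028² + 1.1407²) = 1.5866 for independent samples with unequal variances.
With t* = 1.971, the margin is 1.971 × 1.5866 = 3.1272.

3.127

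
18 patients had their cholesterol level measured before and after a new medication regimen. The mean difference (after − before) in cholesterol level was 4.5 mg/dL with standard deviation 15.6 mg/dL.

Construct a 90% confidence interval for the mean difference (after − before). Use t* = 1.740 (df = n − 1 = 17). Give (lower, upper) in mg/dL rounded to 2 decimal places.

(-1.90, 10.90)

This is a matched-pairs design, so SE = s_d/√n = 15.6/√18 = 3.6770.
Margin = 1.740 × 3.6770 = 6.3980; the interval is 4.5 ± 6.3980 = (-1.90, 10.90).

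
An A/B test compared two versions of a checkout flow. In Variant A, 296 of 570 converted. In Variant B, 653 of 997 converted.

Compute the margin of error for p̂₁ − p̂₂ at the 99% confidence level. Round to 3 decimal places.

0.066

p̂₁ = 296/570 = 0.5193 and p̂₂ = 653/997 = 0.6550.
SE₁ = √(p̂₁(1−p̂₁)/n₁) = √(0.5193·0.4807/570) = 0.02093; SE₂ = √(0.6550·0.3450/997) = 0.01506.
Independent samples: SE of the difference = √(SE₁² + SE₂²) = √(0.0004380649 + 0.0002268036) = 0.02579.
z* for 99% confidence is 2.576, so the margin of error is 2.576 × 0.02579 = 0.06644.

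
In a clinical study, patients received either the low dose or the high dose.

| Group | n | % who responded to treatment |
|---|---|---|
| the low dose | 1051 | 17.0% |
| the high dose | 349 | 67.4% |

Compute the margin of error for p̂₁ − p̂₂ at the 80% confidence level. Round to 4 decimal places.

SE₁ = √(p̂₁(1−p̂₁)/n₁) = √(0.1700·0.8300/1051) = 0.01159; SE₂ = √(0.6740·0.3260/349) = 0.02509.
Independent samples: SE of the difference = √(SE₁² + SE₂²) = √(0.0001343281 + 0.0006295081) = 0.02764.
z* for 80% confidence is 1.282, so the margin of error is 1.282 × 0.02764 = 0.03543.

0.0354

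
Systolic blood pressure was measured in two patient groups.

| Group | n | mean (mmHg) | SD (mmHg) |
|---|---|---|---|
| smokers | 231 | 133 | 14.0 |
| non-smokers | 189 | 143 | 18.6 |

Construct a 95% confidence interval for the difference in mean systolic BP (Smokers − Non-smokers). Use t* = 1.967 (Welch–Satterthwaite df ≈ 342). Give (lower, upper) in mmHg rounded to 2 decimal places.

Per-group SEs: s₁/√n₁ = 14.0/√231 = 0.9211, s₂/√n₂ = 18.6/√189 = 1.3530.
Unpooled SE of the difference: √(0.84842521 + 1.830609) = 1.6368.
Margin of error = t* · SE = 1.967 × 1.6368 = 3.2196.
x̄₁ − x̄₂ = 133 − 143 = -10.0000.
CI: -10.0000 ± 3.2196 = (-13.22, -6.78).

(-13.22, -6.78)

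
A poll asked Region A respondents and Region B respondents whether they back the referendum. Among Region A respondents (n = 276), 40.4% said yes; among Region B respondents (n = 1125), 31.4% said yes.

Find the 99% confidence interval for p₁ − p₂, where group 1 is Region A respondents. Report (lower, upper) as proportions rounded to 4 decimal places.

Each SE is √(p̂(1−p̂)/n): √(0.4040·0.5960/276) = 0.02954 and √(0.3140·0.6860/1125) = 0.01384.
SE(p̂₁ − p̂₂) = √(SE₁² + SE₂²) = √(0.0008726116 + 0.0001915456) = 0.03262, since the two samples are independent.
At 99% confidence z* = 2.576; margin = 2.576 × 0.03262 = 0.08403.
The difference is 0.4040 − 0.3140 = 0.0900, so the interval is 0.0900 ± 0.08403 = (0.0060, 0.1740).

(0.0060, 0.1740)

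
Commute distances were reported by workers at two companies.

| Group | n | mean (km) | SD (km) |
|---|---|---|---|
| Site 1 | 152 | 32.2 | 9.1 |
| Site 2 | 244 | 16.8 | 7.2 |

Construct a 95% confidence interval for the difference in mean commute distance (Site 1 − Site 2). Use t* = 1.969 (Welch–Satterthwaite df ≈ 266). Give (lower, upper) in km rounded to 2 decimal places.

Per-group SEs: s₁/√n₁ = 9.1/√152 = 0.7381, s₂/√n₂ = 7.2/√244 = 0.4609.
Unpooled SE of the difference: √(0.54479161 + 0.21242881) = 0.8702.
Margin of error = t* · SE = 1.969 × 0.8702 = 1.7134.
x̄₁ − x̄₂ = 32.2 − 16.8 = 15.4000.
CI: 15.4000 ± 1.7134 = (13.69, 17.11).

(13.69, 17.11)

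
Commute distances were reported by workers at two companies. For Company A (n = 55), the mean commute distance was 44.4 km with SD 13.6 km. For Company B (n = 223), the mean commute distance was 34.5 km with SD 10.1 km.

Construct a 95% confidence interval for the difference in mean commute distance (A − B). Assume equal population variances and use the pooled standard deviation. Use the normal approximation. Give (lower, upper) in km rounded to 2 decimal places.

(6.69, 13.11)

Pooled variance s_p² = [54·13.6² + 222·10.1²] / (55+223−2) = 118.2393, so s_p = 10.8738.
SE_diff = s_p·√(1/n₁ + 1/n₂) = 10.8738·√(1/55 + 1/223) = 1.6371.
z* = 1.960; margin = 1.960 × 1.6371 = 3.2087.
Difference = 44.4 − 34.5 = 9.9000.
9.9000 ± 3.2087 → (6.69, 13.11).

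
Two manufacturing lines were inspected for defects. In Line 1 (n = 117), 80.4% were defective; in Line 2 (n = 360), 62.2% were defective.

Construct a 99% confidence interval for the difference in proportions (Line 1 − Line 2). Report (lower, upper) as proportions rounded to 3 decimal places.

(0.067, 0.297)

SE₁ = √(p̂₁(1−p̂₁)/n₁) = √(0.8040·0.1960/117) = 0.03670; SE₂ = √(0.6220·0.3780/360) = 0.02556.
Independent samples: SE of the difference = √(SE₁² + SE₂²) = √(0.00134689 + 0.0006533136) = 0.04472.
z* for 99% confidence is 2.576, so the margin of error is 2.576 × 0.04472 = 0.11520.
Point estimate p̂₁ − p̂₂ = 0.8040 − 0.6220 = 0.1820.
0.1820 ± 0.11520 → (0.067, 0.297).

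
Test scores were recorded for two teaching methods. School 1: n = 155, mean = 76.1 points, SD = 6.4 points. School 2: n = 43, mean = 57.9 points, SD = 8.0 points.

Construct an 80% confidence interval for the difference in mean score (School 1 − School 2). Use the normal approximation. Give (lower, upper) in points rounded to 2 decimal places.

(16.50, 19.90)

Per-group SEs: s₁/√n₁ = 6.4/√155 = 0.5141, s₂/√n₂ = 8.0/√43 = 1.2200.
Unpooled SE of the difference: √(0.26429881 + 1.4884) = 1.3239.
Margin of error = z* · SE = 1.282 × 1.3239 = 1.6972.
x̄₁ − x̄₂ = 76.1 − 57.9 = 18.2000.
CI: 18.2000 ± 1.6972 = (16.50, 19.90).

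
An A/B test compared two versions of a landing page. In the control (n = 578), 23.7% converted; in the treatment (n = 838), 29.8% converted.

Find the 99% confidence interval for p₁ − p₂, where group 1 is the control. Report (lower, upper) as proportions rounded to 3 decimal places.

(-0.122, 0.000)

SE₁ = √(p̂₁(1−p̂₁)/n₁) = √(0.2370·0.7630/578) = 0.01769; SE₂ = √(0.2980·0.7020/838) = 0.01580.
Independent samples: SE of the difference = √(SE₁² + SE₂²) = √(0.0003129361 + 0.00024964) = 0.02372.
z* for 99% confidence is 2.576, so the margin of error is 2.576 × 0.02372 = 0.06110.
Point estimate p̂₁ − p̂₂ = 0.2370 − 0.2980 = -0.0610.
-0.0610 ± 0.06110 → (-0.122, 0.000).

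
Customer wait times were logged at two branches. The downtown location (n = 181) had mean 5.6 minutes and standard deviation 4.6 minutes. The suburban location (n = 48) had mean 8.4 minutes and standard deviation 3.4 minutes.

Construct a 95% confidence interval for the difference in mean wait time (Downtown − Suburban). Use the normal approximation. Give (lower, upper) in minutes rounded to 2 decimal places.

SE₁ = s₁/√n₁ = 4.6/√181 = 0.3419; SE₂ = 3.4/√48 = 0.4907.
Independent samples, unequal variances: SE_diff = √(SE₁² + SE₂²) = √(0.11689561 + 0.24078649) = 0.5981.
z* = 1.960, so margin of error = 1.960 × 0.5981 = 1.1723.
Difference in means = 5.6 − 8.4 = -2.8000.
-2.8000 ± 1.1723 → (-3.97, -1.63).

(-3.97, -1.63)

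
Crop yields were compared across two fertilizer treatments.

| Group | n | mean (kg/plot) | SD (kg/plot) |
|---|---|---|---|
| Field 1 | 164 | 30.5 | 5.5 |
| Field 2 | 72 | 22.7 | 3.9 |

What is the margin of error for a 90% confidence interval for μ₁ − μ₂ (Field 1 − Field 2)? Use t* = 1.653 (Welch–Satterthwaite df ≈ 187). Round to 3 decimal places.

1.040

SE₁ = s₁/√n₁ = 5.5/√164 = 0.4295; SE₂ = 3.9/√72 = 0.4596.
Independent samples, unequal variances: SE_diff = √(SE₁² + SE₂²) = √(0.18447025 + 0.21123216) = 0.6290.
t* = 1.653, so margin of error = 1.653 × 0.6290 = 1.0397.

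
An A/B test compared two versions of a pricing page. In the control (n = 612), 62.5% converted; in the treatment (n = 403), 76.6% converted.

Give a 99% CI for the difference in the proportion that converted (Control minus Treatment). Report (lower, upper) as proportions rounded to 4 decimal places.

(-0.2151, -0.0669)

Each SE is √(p̂(1−p̂)/n): √(0.6250·0.3750/612) = 0.01957 and √(0.7660·0.2340/403) = 0.02109.
SE(p̂₁ − p̂₂) = √(SE₁² + SE₂²) = √(0.0003829849 + 0.0004447881) = 0.02877, since the two samples are independent.
At 99% confidence z* = 2.576; margin = 2.576 × 0.02877 = 0.07411.
The difference is 0.6250 − 0.7660 = -0.1410, so the interval is -0.1410 ± 0.07411 = (-0.2151, -0.0669).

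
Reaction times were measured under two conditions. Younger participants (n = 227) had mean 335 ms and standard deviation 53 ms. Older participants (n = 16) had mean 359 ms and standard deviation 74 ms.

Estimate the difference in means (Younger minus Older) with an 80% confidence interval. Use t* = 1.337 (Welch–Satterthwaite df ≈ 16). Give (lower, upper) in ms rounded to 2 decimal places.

(-49.18, 1.18)

Per-group SEs: s₁/√n₁ = 53/√227 = 3.5177, s₂/√n₂ = 74/√16 = 18.5000.
Unpooled SE of the difference: √(12.37421329 + 342.25) = 18.8315.
Margin of error = t* · SE = 1.337 × 18.8315 = 25.1777.
x̄₁ − x̄₂ = 335 − 359 = -24.0000.
CI: -24.0000 ± 25.1777 = (-49.18, 1.18).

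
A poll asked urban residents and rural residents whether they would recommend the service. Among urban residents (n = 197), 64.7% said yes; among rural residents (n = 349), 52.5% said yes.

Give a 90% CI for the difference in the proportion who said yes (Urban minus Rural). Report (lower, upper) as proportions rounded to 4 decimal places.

Each SE is √(p̂(1−p̂)/n): √(0.6470·0.3530/197) = 0.03405 and √(0.5250·0.4750/349) = 0.02673.
SE(p̂₁ − p̂₂) = √(SE₁² + SE₂²) = √(0.0011594025 + 0.0007144929) = 0.04329, since the two samples are independent.
At 90% confidence z* = 1.645; margin = 1.645 × 0.04329 = 0.07121.
The difference is 0.6470 − 0.5250 = 0.1220, so the interval is 0.1220 ± 0.07121 = (0.0508, 0.1932).

(0.0508, 0.1932)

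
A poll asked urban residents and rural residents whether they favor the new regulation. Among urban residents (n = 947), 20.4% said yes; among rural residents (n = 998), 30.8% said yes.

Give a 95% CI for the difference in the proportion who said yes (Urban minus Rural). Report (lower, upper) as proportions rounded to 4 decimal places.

Each SE is √(p̂(1−p̂)/n): √(0.2040·0.7960/947) = 0.01309 and √(0.3080·0.6920/998) = 0.01461.
SE(p̂₁ − p̂₂) = √(SE₁² + SE₂²) = √(0.0001713481 + 0.0002134521) = 0.01962, since the two samples are independent.
At 95% confidence z* = 1.960; margin = 1.960 × 0.01962 = 0.03846.
The difference is 0.2040 − 0.3080 = -0.1040, so the interval is -0.1040 ± 0.03846 = (-0.1425, -0.0655).

(-0.1425, -0.0655)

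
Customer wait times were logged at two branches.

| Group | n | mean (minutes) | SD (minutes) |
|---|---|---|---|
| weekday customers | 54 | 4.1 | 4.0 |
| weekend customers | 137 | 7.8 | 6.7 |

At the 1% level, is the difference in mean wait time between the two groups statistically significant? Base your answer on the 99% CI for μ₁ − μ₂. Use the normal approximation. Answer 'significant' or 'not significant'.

SE₁ = s₁/√n₁ = 4.0/√54 = 0.5443; SE₂ = 6.7/√137 = 0.5724.
Independent samples, unequal variances: SE_diff = √(SE₁² + SE₂²) = √(0.29626249 + 0.32764176) = 0.7899.
z* = 2.576, so margin of error = 2.576 × 0.7899 = 2.0348.
Difference in means = 4.1 − 7.8 = -3.7000.
-3.7000 ± 2.0348 → (-5.7348, -1.6652).
The interval (-5.7348, -1.6652) does not contain 0, so the difference is significant.

significant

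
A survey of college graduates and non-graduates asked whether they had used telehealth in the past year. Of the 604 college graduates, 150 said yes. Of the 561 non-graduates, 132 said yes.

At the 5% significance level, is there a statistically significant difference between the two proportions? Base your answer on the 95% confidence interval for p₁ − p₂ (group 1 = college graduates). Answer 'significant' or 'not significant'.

p̂₁ = 150/604 = 0.2483 and p̂₂ = 132/561 = 0.2353.
SE₁ = √(p̂₁(1−p̂₁)/n₁) = √(0.2483·0.7517/604) = 0.01758; SE₂ = √(0.2353·0.7647/561) = 0.01791.
Independent samples: SE of the difference = √(SE₁² + SE₂²) = √(0.0003090564 + 0.0003207681) = 0.02510.
z* for 95% confidence is 1.960, so the margin of error is 1.960 × 0.02510 = 0.04920.
Point estimate p̂₁ − p̂₂ = 0.2483 − 0.2353 = 0.0130.
0.0130 ± 0.04920 → (-0.03620, 0.06220).
The interval (-0.03620, 0.06220) contains 0, so the difference is not significant.

not significant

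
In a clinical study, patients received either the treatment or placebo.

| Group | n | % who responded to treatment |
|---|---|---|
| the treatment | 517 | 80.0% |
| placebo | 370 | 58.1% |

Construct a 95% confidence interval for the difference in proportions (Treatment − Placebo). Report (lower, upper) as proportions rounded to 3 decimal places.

Each SE is √(p̂(1−p̂)/n): √(0.8000·0.2000/517) = 0.01759 and √(0.5810·0.4190/370) = 0.02565.
SE(p̂₁ − p̂₂) = √(SE₁² + SE₂²) = √(0.0003094081 + 0.0006579225) = 0.03110, since the two samples are independent.
At 95% confidence z* = 1.960; margin = 1.960 × 0.03110 = 0.06096.
The difference is 0.8000 − 0.5810 = 0.2190, so the interval is 0.2190 ± 0.06096 = (0.158, 0.280).

(0.158, 0.280)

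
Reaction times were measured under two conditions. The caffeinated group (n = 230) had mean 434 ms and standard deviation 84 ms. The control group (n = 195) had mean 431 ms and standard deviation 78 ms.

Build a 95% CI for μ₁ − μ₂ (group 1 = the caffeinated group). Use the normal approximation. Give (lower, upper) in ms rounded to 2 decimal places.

(-12.42, 18.42)

SE₁ = s₁/√n₁ = 84/√230 = 5.5388; SE₂ = 78/√195 = 5.5857.
Independent samples, unequal variances: SE_diff = √(SE₁² + SE₂²) = √(30.67830544 + 31.20004449) = 7.8663.
z* = 1.960, so margin of error = 1.960 × 7.8663 = 15.4179.
Difference in means = 434 − 431 = 3.0000.
3.0000 ± 15.4179 → (-12.42, 18.42).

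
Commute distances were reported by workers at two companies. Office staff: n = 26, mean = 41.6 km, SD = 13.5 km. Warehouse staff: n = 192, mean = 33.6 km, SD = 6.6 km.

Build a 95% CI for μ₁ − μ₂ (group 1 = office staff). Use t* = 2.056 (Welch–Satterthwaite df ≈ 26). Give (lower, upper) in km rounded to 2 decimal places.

(2.47, 13.53)

Per-group SEs: s₁/√n₁ = 13.5/√26 = 2.6476, s₂/√n₂ = 6.6/√192 = 0.4763.
Unpooled SE of the difference: √(7.00978576 + 0.22686169) = 2.6901.
Margin of error = t* · SE = 2.056 × 2.6901 = 5.5308.
x̄₁ − x̄₂ = 41.6 − 33.6 = 8.0000.
CI: 8.0000 ± 5.5308 = (2.47, 13.53).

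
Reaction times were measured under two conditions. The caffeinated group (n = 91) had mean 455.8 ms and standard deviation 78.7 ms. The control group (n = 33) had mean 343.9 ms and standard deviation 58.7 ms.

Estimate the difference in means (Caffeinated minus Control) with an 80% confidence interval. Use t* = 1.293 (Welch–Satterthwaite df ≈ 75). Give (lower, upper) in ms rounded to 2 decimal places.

(94.92, 128.88)

Per-group SEs: s₁/√n₁ = 78.7/√91 = 8.2500, s₂/√n₂ = 58.7/√33 = 10.2184.
Unpooled SE of the difference: √(68.0625 + 104.41569856) = 13.1331.
Margin of error = t* · SE = 1.293 × 13.1331 = 16.9811.
x̄₁ − x̄₂ = 455.8 − 343.9 = 111.9000.
CI: 111.9000 ± 16.9811 = (94.92, 128.88).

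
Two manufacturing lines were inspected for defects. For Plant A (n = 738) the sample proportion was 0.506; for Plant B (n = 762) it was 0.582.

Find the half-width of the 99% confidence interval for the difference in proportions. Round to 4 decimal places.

0.0661

The two standard errors are √(0.5060×0.4940/738) = 0.01840 and √(0.5820×0.4180/762) = 0.01787.
Because the samples are independent, SE_diff = √(0.01840² + 0.01787²) = 0.02565.
Using z* = 2.576 for 99%, ME = 2.576 × 0.02565 = 0.06607.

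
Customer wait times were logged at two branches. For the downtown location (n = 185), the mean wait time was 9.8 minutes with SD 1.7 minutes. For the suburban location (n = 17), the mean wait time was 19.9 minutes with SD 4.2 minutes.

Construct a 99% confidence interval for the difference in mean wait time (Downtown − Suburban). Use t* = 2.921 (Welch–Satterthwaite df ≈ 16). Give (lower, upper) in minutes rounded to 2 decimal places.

(-13.10, -7.10)

Standard errors of each mean: 1.7/√185 = 0.1250 and 4.2/√17 = 1.0186.
SE(x̄₁ − x̄₂) = √(0.1250² + 1.0186²) = 1.0262 for independent samples with unequal variances.
With t* = 2.921, the margin is 2.921 × 1.0262 = 2.9975.
x̄₁ − x̄₂ = 9.8 − 19.9 = -10.1000; the interval is -10.1000 ± 2.9975 = (-13.10, -7.10).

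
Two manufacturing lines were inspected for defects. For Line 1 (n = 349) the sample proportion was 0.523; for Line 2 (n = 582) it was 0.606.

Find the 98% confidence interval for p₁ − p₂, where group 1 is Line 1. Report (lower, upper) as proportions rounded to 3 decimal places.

(-0.161, -0.005)

The two standard errors are √(0.5230×0.4770/349) = 0.02674 and √(0.6060×0.3940/582) = 0.02025.
Because the samples are independent, SE_diff = √(0.02674² + 0.02025²) = 0.03354.
Using z* = 2.326 for 98%, ME = 2.326 × 0.03354 = 0.07801.
p̂₁ − p̂₂ = -0.0830; interval -0.0830 ± 0.07801 gives (-0.161, -0.005).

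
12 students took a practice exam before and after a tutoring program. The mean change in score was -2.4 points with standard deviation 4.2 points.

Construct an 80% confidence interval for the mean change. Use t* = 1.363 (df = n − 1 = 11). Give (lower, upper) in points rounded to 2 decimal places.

(-4.05, -0.75)

Paired design: SE = s_d/√n = 4.2/√12 = 1.2124.
t* = 1.363; margin of error = 1.363 × 1.2124 = 1.6525.
-2.4 ± 1.6525 → (-4.05, -0.75).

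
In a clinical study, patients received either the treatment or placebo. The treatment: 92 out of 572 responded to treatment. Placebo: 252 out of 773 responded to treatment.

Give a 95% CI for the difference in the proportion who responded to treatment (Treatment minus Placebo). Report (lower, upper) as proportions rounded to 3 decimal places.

(-0.210, -0.120)

First, p̂₁ = 92/572 = 0.1608; p̂₂ = 252/773 = 0.3260.
The two standard errors are √(0.1608×0.8392/572) = 0.01536 and √(0.3260×0.6740/773) = 0.01686.
Because the samples are independent, SE_diff = √(0.01536² + 0.01686²) = 0.02281.
Using z* = 1.960 for 95%, ME = 1.960 × 0.02281 = 0.04471.
p̂₁ − p̂₂ = -0.1652; interval -0.1652 ± 0.04471 gives (-0.210, -0.120).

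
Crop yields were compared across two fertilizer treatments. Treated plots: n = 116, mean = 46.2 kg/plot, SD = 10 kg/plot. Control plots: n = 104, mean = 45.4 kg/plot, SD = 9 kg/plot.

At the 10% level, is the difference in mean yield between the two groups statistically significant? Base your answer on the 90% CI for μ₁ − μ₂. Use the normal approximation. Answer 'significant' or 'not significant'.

not significant

Per-group SEs: s₁/√n₁ = 10/√116 = 0.9285, s₂/√n₂ = 9/√104 = 0.8825.
Unpooled SE of the difference: √(0.86211225 + 0.77880625) = 1.2810.
Margin of error = z* · SE = 1.645 × 1.2810 = 2.1072.
x̄₁ − x̄₂ = 46.2 − 45.4 = 0.8000.
CI: 0.8000 ± 2.1072 = (-1.3072, 2.9072).
The interval (-1.3072, 2.9072) contains 0, so the difference is not significant.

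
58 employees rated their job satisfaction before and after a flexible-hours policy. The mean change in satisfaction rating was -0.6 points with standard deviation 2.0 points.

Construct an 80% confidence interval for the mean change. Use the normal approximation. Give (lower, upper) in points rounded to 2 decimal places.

This is a matched-pairs design, so SE = s_d/√n = 2.0/√58 = 0.2626.
Margin = 1.282 × 0.2626 = 0.3367; the interval is -0.6 ± 0.3367 = (-0.94, -0.26).

(-0.94, -0.26)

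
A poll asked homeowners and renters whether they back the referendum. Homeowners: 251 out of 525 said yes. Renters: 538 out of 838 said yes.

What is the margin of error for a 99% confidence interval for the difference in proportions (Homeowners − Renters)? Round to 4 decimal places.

0.0705

First, p̂₁ = 251/525 = 0.4781; p̂₂ = 538/838 = 0.6420.
The two standard errors are √(0.4781×0.5219/525) = 0.02180 and √(0.6420×0.3580/838) = 0.01656.
Because the samples are independent, SE_diff = √(0.02180² + 0.01656²) = 0.02738.
Using z* = 2.576 for 99%, ME = 2.576 × 0.02738 = 0.07053.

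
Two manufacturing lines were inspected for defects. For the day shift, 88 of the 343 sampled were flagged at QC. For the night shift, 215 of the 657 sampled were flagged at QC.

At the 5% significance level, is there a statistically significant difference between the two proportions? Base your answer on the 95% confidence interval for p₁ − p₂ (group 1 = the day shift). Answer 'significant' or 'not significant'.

significant

p̂₁ = 88/343 = 0.2566 and p̂₂ = 215/657 = 0.3272.
SE₁ = √(p̂₁(1−p̂₁)/n₁) = √(0.2566·0.7434/343) = 0.02358; SE₂ = √(0.3272·0.6728/657) = 0.01830.
Independent samples: SE of the difference = √(SE₁² + SE₂²) = √(0.0005560164 + 0.00033489) = 0.02985.
z* for 95% confidence is 1.960, so the margin of error is 1.960 × 0.02985 = 0.05851.
Point estimate p̂₁ − p̂₂ = 0.2566 − 0.3272 = -0.0706.
-0.0706 ± 0.05851 → (-0.12911, -0.01209).
The interval (-0.12911, -0.01209) does not contain 0, so the difference is significant.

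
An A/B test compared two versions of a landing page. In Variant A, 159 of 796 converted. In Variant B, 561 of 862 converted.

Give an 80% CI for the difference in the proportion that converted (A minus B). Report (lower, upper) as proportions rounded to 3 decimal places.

First, p̂₁ = 159/796 = 0.1997; p̂₂ = 561/862 = 0.6508.
The two standard errors are √(0.1997×0.8003/796) = 0.01417 and √(0.6508×0.3492/862) = 0.01624.
Because the samples are independent, SE_diff = √(0.01417² + 0.01624²) = 0.02155.
Using z* = 1.282 for 80%, ME = 1.282 × 0.02155 = 0.02763.
p̂₁ − p̂₂ = -0.4511; interval -0.4511 ± 0.02763 gives (-0.479, -0.423).

(-0.479, -0.423)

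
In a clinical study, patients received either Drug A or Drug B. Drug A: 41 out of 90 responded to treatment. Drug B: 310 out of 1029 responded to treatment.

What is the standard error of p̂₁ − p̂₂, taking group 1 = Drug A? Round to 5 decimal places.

p̂₁ = 41/90 = 0.4556 and p̂₂ = 310/1029 = 0.3013.
SE₁ = √(p̂₁(1−p̂₁)/n₁) = √(0.4556·0.5444/90) = 0.05250; SE₂ = √(0.3013·0.6987/1029) = 0.01430.
Independent samples: SE of the difference = √(SE₁² + SE₂²) = √(0.00275625 + 0.00020449) = 0.05441.

0.05441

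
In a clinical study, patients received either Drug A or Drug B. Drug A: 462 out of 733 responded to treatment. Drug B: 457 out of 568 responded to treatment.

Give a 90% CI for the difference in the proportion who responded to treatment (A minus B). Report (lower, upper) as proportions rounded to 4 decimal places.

(-0.2144, -0.1342)

p̂₁ = 462/733 = 0.6303 and p̂₂ = 457/568 = 0.8046.
SE₁ = √(p̂₁(1−p̂₁)/n₁) = √(0.6303·0.3697/733) = 0.01783; SE₂ = √(0.8046·0.1954/568) = 0.01664.
Independent samples: SE of the difference = √(SE₁² + SE₂²) = √(0.0003179089 + 0.0002768896) = 0.02439.
z* for 90% confidence is 1.645, so the margin of error is 1.645 × 0.02439 = 0.04012.
Point estimate p̂₁ − p̂₂ = 0.6303 − 0.8046 = -0.1743.
-0.1743 ± 0.04012 → (-0.2144, -0.1342).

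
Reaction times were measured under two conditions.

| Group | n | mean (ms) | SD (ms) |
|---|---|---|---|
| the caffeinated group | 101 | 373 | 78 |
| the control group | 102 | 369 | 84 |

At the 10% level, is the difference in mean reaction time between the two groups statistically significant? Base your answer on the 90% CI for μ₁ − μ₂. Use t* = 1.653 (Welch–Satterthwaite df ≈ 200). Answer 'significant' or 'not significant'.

Per-group SEs: s₁/√n₁ = 78/√101 = 7.7613, s₂/√n₂ = 84/√102 = 8.3172.
Unpooled SE of the difference: √(60.23777769 + 69.17581584) = 11.3760.
Margin of error = t* · SE = 1.653 × 11.3760 = 18.8045.
x̄₁ − x̄₂ = 373 − 369 = 4.0000.
CI: 4.0000 ± 18.8045 = (-14.8045, 22.8045).
The interval (-14.8045, 22.8045) contains 0, so the difference is not significant.

not significant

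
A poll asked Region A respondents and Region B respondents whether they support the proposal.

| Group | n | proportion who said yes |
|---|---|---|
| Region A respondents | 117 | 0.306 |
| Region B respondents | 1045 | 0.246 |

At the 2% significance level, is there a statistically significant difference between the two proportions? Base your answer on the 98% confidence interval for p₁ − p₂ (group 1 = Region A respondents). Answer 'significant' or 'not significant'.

SE₁ = √(p̂₁(1−p̂₁)/n₁) = √(0.3060·0.6940/117) = 0.04260; SE₂ = √(0.2460·0.7540/1045) = 0.01332.
Independent samples: SE of the difference = √(SE₁² + SE₂²) = √(0.00181476 + 0.0001774224) = 0.04463.
z* for 98% confidence is 2.326, so the margin of error is 2.326 × 0.04463 = 0.10381.
Point estimate p̂₁ − p̂₂ = 0.3060 − 0.2460 = 0.0600.
0.0600 ± 0.10381 → (-0.04381, 0.16381).
The interval (-0.04381, 0.16381) contains 0, so the difference is not significant.

not significant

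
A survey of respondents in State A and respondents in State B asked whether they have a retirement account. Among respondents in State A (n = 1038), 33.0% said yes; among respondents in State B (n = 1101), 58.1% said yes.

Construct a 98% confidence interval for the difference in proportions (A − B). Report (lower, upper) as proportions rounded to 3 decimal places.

(-0.299, -0.203)

The two standard errors are √(0.3300×0.6700/1038) = 0.01459 and √(0.5810×0.4190/1101) = 0.01487.
Because the samples are independent, SE_diff = √(0.01459² + 0.01487²) = 0.02083.
Using z* = 2.326 for 98%, ME = 2.326 × 0.02083 = 0.04845.
p̂₁ − p̂₂ = -0.2510; interval -0.2510 ± 0.04845 gives (-0.299, -0.203).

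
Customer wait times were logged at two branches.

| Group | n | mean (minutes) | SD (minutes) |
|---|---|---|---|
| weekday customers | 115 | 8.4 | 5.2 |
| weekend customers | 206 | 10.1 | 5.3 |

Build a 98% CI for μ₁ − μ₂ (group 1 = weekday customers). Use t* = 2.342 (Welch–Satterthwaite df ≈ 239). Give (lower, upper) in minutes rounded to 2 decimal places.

Standard errors of each mean: 5.2/√115 = 0.4849 and 5.3/√206 = 0.3693.
SE(x̄₁ − x̄₂) = √(0.4849² + 0.3693²) = 0.6095 for independent samples with unequal variances.
With t* = 2.342, the margin is 2.342 × 0.6095 = 1.4274.
x̄₁ − x̄₂ = 8.4 − 10.1 = -1.7000; the interval is -1.7000 ± 1.4274 = (-3.13, -0.27).

(-3.13, -0.27)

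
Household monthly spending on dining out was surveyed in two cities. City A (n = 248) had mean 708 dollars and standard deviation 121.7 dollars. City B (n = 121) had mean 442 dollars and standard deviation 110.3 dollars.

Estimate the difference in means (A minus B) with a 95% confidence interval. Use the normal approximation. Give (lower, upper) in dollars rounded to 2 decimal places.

(241.19, 290.81)

Standard errors of each mean: 121.7/√248 = 7.7280 and 110.3/√121 = 10.0273.
SE(x̄₁ − x̄₂) = √(7.7280² + 10.0273²) = 12.6597 for independent samples with unequal variances.
With z* = 1.960, the margin is 1.960 × 12.6597 = 24.8130.
x̄₁ − x̄₂ = 708 − 442 = 266.0000; the interval is 266.0000 ± 24.8130 = (241.19, 290.81).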